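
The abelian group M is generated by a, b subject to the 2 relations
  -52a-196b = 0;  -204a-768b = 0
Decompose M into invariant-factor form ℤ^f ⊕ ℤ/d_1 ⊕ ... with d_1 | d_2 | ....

Answer: M ≅ ℤ/4 ⊕ ℤ/12

Derivation:
rank_ℚ(R)=2; free=2−2=0
SNF(R) diag = [4, 12] → torsion [4, 12]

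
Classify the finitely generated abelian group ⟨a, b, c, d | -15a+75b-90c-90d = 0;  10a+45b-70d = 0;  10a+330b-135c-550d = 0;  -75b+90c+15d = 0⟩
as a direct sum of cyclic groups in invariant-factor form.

Answer: M ≅ ℤ/5 ⊕ ℤ/15 ⊕ ℤ/45 ⊕ ℤ/45

Derivation:
rank_ℚ(R)=4; free=4−4=0
SNF(R) diag = [5, 15, 45, 45] → torsion [5, 15, 45, 45]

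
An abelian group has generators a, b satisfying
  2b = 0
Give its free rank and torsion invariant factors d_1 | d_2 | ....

Answer: M ≅ ℤ^1 ⊕ ℤ/2

Derivation:
rank_ℚ(R)=1; free=2−1=1
SNF(R) diag = [2] → torsion [2]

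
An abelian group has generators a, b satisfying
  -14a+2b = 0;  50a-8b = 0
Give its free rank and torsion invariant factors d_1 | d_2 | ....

rank_ℚ(R)=2; free=2−2=0
SNF(R) diag = [2, 6] → torsion [2, 6]

Answer: M ≅ ℤ/2 ⊕ ℤ/6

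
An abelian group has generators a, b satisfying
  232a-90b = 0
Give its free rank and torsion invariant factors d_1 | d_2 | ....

Answer: M ≅ ℤ^1 ⊕ ℤ/2

Derivation:
rank_ℚ(R)=1; free=2−1=1
SNF(R) diag = [2] → torsion [2]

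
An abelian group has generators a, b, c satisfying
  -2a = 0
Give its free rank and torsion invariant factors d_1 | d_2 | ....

Answer: M ≅ ℤ^2 ⊕ ℤ/2

Derivation:
rank_ℚ(R)=1; free=3−1=2
SNF(R) diag = [2] → torsion [2]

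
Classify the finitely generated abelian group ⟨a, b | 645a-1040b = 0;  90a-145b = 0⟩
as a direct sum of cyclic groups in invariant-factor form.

rank_ℚ(R)=2; free=2−2=0
SNF(R) diag = [5, 15] → torsion [5, 15]

Answer: M ≅ ℤ/5 ⊕ ℤ/15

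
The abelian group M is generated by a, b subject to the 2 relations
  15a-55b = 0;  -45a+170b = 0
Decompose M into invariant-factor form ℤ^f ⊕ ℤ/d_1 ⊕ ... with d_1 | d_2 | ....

rank_ℚ(R)=2; free=2−2=0
SNF(R) diag = [5, 15] → torsion [5, 15]

Answer: M ≅ ℤ/5 ⊕ ℤ/15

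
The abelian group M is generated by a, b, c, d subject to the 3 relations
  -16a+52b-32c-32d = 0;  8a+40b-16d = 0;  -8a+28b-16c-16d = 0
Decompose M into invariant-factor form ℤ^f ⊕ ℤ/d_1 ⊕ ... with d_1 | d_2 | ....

Answer: M ≅ ℤ^1 ⊕ ℤ/4 ⊕ ℤ/8 ⊕ ℤ/16

Derivation:
rank_ℚ(R)=3; free=4−3=1
SNF(R) diag = [4, 8, 16] → torsion [4, 8, 16]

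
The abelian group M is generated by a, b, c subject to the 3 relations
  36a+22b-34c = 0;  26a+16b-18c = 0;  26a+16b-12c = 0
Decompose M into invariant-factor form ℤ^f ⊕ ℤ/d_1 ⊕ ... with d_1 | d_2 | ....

rank_ℚ(R)=3; free=3−3=0
SNF(R) diag = [2, 2, 6] → torsion [2, 2, 6]

Answer: M ≅ ℤ/2 ⊕ ℤ/2 ⊕ ℤ/6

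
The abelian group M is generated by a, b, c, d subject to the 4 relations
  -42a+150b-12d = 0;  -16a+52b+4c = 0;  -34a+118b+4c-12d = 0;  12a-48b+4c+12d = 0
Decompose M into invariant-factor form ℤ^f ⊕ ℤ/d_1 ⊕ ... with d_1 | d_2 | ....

Answer: M ≅ ℤ/2 ⊕ ℤ/4 ⊕ ℤ/12 ⊕ ℤ/12

Derivation:
rank_ℚ(R)=4; free=4−4=0
SNF(R) diag = [2, 4, 12, 12] → torsion [2, 4, 12, 12]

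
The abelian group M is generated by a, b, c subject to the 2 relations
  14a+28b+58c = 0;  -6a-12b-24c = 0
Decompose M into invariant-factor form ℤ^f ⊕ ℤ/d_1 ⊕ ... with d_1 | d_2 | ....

rank_ℚ(R)=2; free=3−2=1
SNF(R) diag = [2, 6] → torsion [2, 6]

Answer: M ≅ ℤ^1 ⊕ ℤ/2 ⊕ ℤ/6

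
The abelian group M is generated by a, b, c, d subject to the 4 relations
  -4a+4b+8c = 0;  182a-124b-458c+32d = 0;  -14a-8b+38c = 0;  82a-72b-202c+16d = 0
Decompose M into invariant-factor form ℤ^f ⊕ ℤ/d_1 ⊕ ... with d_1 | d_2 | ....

rank_ℚ(R)=4; free=4−4=0
SNF(R) diag = [2, 4, 8, 16] → torsion [2, 4, 8, 16]

Answer: M ≅ ℤ/2 ⊕ ℤ/4 ⊕ ℤ/8 ⊕ ℤ/16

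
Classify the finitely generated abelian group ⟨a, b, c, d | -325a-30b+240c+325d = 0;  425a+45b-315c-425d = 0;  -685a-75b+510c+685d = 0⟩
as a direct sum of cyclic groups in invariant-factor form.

Answer: M ≅ ℤ^1 ⊕ ℤ/5 ⊕ ℤ/15 ⊕ ℤ/45

Derivation:
rank_ℚ(R)=3; free=4−3=1
SNF(R) diag = [5, 15, 45] → torsion [5, 15, 45]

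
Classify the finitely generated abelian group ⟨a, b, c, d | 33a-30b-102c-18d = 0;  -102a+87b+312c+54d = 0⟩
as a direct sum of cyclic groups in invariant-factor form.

Answer: M ≅ ℤ^2 ⊕ ℤ/3 ⊕ ℤ/9

Derivation:
rank_ℚ(R)=2; free=4−2=2
SNF(R) diag = [3, 9] → torsion [3, 9]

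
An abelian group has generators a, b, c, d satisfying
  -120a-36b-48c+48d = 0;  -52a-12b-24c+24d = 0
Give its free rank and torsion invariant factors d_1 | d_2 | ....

rank_ℚ(R)=2; free=4−2=2
SNF(R) diag = [4, 12] → torsion [4, 12]

Answer: M ≅ ℤ^2 ⊕ ℤ/4 ⊕ ℤ/12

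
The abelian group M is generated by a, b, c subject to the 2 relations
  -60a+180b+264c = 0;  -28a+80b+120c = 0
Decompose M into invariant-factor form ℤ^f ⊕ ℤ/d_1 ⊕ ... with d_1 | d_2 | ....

Answer: M ≅ ℤ^1 ⊕ ℤ/4 ⊕ ℤ/12

Derivation:
rank_ℚ(R)=2; free=3−2=1
SNF(R) diag = [4, 12] → torsion [4, 12]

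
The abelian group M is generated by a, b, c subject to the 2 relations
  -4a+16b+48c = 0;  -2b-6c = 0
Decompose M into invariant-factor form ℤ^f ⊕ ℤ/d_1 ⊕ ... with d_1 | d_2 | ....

rank_ℚ(R)=2; free=3−2=1
SNF(R) diag = [2, 4] → torsion [2, 4]

Answer: M ≅ ℤ^1 ⊕ ℤ/2 ⊕ ℤ/4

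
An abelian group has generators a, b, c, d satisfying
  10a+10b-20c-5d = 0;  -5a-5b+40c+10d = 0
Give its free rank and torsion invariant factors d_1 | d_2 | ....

Answer: M ≅ ℤ^2 ⊕ ℤ/5 ⊕ ℤ/15

Derivation:
rank_ℚ(R)=2; free=4−2=2
SNF(R) diag = [5, 15] → torsion [5, 15]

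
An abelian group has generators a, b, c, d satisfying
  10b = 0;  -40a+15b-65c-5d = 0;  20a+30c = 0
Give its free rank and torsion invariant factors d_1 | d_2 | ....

rank_ℚ(R)=3; free=4−3=1
SNF(R) diag = [5, 10, 10] → torsion [5, 10, 10]

Answer: M ≅ ℤ^1 ⊕ ℤ/5 ⊕ ℤ/10 ⊕ ℤ/10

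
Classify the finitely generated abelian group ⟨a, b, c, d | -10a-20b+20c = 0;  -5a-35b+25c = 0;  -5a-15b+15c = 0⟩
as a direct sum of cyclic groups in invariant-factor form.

Answer: M ≅ ℤ^1 ⊕ ℤ/5 ⊕ ℤ/10 ⊕ ℤ/10

Derivation:
rank_ℚ(R)=3; free=4−3=1
SNF(R) diag = [5, 10, 10] → torsion [5, 10, 10]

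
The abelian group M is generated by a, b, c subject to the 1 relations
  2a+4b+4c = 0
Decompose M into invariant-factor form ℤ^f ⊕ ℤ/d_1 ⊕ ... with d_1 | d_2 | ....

rank_ℚ(R)=1; free=3−1=2
SNF(R) diag = [2] → torsion [2]

Answer: M ≅ ℤ^2 ⊕ ℤ/2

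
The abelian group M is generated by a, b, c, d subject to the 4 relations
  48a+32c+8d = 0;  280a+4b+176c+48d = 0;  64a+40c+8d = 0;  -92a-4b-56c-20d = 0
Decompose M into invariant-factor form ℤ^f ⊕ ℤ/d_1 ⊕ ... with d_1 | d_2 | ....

rank_ℚ(R)=4; free=4−4=0
SNF(R) diag = [4, 4, 8, 8] → torsion [4, 4, 8, 8]

Answer: M ≅ ℤ/4 ⊕ ℤ/4 ⊕ ℤ/8 ⊕ ℤ/8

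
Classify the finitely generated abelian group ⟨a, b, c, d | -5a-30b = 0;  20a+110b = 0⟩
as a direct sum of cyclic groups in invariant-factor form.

Answer: M ≅ ℤ^2 ⊕ ℤ/5 ⊕ ℤ/10

Derivation:
rank_ℚ(R)=2; free=4−2=2
SNF(R) diag = [5, 10] → torsion [5, 10]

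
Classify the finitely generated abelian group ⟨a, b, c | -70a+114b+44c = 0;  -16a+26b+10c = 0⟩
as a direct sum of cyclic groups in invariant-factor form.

Answer: M ≅ ℤ^1 ⊕ ℤ/2 ⊕ ℤ/2

Derivation:
rank_ℚ(R)=2; free=3−2=1
SNF(R) diag = [2, 2] → torsion [2, 2]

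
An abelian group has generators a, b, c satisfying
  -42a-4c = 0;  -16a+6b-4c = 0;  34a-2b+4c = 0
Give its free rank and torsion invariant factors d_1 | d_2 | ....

Answer: M ≅ ℤ/2 ⊕ ℤ/2 ⊕ ℤ/4

Derivation:
rank_ℚ(R)=3; free=3−3=0
SNF(R) diag = [2, 2, 4] → torsion [2, 2, 4]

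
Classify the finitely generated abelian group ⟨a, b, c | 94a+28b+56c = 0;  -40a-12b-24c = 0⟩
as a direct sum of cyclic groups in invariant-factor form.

rank_ℚ(R)=2; free=3−2=1
SNF(R) diag = [2, 4] → torsion [2, 4]

Answer: M ≅ ℤ^1 ⊕ ℤ/2 ⊕ ℤ/4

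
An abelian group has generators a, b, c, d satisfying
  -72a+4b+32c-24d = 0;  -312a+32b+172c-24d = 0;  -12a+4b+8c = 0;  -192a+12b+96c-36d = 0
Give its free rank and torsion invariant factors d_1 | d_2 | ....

rank_ℚ(R)=4; free=4−4=0
SNF(R) diag = [4, 12, 12, 12] → torsion [4, 12, 12, 12]

Answer: M ≅ ℤ/4 ⊕ ℤ/12 ⊕ ℤ/12 ⊕ ℤ/12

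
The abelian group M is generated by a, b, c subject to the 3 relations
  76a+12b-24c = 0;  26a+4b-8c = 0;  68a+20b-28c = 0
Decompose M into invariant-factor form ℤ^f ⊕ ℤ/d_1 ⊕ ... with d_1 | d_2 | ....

rank_ℚ(R)=3; free=3−3=0
SNF(R) diag = [2, 4, 12] → torsion [2, 4, 12]

Answer: M ≅ ℤ/2 ⊕ ℤ/4 ⊕ ℤ/12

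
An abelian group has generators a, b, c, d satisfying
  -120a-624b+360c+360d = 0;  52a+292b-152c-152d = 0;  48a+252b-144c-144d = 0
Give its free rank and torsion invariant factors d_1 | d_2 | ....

rank_ℚ(R)=3; free=4−3=1
SNF(R) diag = [4, 12, 24] → torsion [4, 12, 24]

Answer: M ≅ ℤ^1 ⊕ ℤ/4 ⊕ ℤ/12 ⊕ ℤ/24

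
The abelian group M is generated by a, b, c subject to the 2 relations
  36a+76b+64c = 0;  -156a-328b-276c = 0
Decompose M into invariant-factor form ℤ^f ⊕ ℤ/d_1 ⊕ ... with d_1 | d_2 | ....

rank_ℚ(R)=2; free=3−2=1
SNF(R) diag = [4, 4] → torsion [4, 4]

Answer: M ≅ ℤ^1 ⊕ ℤ/4 ⊕ ℤ/4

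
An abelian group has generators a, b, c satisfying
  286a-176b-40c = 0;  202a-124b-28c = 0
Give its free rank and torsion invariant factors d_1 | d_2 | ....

Answer: M ≅ ℤ^1 ⊕ ℤ/2 ⊕ ℤ/4

Derivation:
rank_ℚ(R)=2; free=3−2=1
SNF(R) diag = [2, 4] → torsion [2, 4]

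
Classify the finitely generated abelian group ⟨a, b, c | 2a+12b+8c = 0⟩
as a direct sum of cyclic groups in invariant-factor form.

rank_ℚ(R)=1; free=3−1=2
SNF(R) diag = [2] → torsion [2]

Answer: M ≅ ℤ^2 ⊕ ℤ/2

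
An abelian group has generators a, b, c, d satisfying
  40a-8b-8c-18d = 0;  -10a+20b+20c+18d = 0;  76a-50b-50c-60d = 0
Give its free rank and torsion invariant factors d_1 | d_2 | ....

rank_ℚ(R)=3; free=4−3=1
SNF(R) diag = [2, 6, 18] → torsion [2, 6, 18]

Answer: M ≅ ℤ^1 ⊕ ℤ/2 ⊕ ℤ/6 ⊕ ℤ/18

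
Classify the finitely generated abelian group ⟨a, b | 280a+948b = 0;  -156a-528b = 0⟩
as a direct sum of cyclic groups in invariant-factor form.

rank_ℚ(R)=2; free=2−2=0
SNF(R) diag = [4, 12] → torsion [4, 12]

Answer: M ≅ ℤ/4 ⊕ ℤ/12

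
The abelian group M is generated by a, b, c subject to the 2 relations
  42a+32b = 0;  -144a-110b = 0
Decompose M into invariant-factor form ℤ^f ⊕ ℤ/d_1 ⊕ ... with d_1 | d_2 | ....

Answer: M ≅ ℤ^1 ⊕ ℤ/2 ⊕ ℤ/6

Derivation:
rank_ℚ(R)=2; free=3−2=1
SNF(R) diag = [2, 6] → torsion [2, 6]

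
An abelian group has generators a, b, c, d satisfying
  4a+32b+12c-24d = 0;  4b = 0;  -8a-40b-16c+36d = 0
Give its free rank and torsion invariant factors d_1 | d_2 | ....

rank_ℚ(R)=3; free=4−3=1
SNF(R) diag = [4, 4, 4] → torsion [4, 4, 4]

Answer: M ≅ ℤ^1 ⊕ ℤ/4 ⊕ ℤ/4 ⊕ ℤ/4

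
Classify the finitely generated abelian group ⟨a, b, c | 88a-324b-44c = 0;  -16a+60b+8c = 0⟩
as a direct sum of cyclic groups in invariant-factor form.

rank_ℚ(R)=2; free=3−2=1
SNF(R) diag = [4, 12] → torsion [4, 12]

Answer: M ≅ ℤ^1 ⊕ ℤ/4 ⊕ ℤ/12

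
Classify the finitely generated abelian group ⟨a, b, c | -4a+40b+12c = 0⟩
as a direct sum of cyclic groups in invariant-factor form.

Answer: M ≅ ℤ^2 ⊕ ℤ/4

Derivation:
rank_ℚ(R)=1; free=3−1=2
SNF(R) diag = [4] → torsion [4]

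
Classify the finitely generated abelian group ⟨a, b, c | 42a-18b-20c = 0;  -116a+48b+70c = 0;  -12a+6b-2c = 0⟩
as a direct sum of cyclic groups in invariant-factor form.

rank_ℚ(R)=3; free=3−3=0
SNF(R) diag = [2, 2, 6] → torsion [2, 2, 6]

Answer: M ≅ ℤ/2 ⊕ ℤ/2 ⊕ ℤ/6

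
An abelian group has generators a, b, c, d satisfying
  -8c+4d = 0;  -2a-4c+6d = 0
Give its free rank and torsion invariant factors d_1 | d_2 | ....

rank_ℚ(R)=2; free=4−2=2
SNF(R) diag = [2, 4] → torsion [2, 4]

Answer: M ≅ ℤ^2 ⊕ ℤ/2 ⊕ ℤ/4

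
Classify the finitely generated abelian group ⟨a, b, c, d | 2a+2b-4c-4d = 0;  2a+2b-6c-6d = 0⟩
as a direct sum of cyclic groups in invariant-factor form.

rank_ℚ(R)=2; free=4−2=2
SNF(R) diag = [2, 2] → torsion [2, 2]

Answer: M ≅ ℤ^2 ⊕ ℤ/2 ⊕ ℤ/2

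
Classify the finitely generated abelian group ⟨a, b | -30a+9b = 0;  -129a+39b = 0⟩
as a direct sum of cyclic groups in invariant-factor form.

rank_ℚ(R)=2; free=2−2=0
SNF(R) diag = [3, 3] → torsion [3, 3]

Answer: M ≅ ℤ/3 ⊕ ℤ/3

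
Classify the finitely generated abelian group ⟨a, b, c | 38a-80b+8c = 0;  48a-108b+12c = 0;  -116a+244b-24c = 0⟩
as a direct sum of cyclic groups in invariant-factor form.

rank_ℚ(R)=3; free=3−3=0
SNF(R) diag = [2, 4, 12] → torsion [2, 4, 12]

Answer: M ≅ ℤ/2 ⊕ ℤ/4 ⊕ ℤ/12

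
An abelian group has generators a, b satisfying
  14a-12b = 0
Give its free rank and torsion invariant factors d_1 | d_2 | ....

Answer: M ≅ ℤ^1 ⊕ ℤ/2

Derivation:
rank_ℚ(R)=1; free=2−1=1
SNF(R) diag = [2] → torsion [2]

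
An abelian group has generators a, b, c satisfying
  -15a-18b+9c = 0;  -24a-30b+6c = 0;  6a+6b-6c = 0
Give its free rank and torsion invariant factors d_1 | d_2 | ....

rank_ℚ(R)=3; free=3−3=0
SNF(R) diag = [3, 6, 6] → torsion [3, 6, 6]

Answer: M ≅ ℤ/3 ⊕ ℤ/6 ⊕ ℤ/6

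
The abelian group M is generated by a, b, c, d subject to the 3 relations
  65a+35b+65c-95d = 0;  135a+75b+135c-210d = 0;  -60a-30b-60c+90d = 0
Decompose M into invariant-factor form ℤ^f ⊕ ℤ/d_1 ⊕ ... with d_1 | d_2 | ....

Answer: M ≅ ℤ^1 ⊕ ℤ/5 ⊕ ℤ/15 ⊕ ℤ/30

Derivation:
rank_ℚ(R)=3; free=4−3=1
SNF(R) diag = [5, 15, 30] → torsion [5, 15, 30]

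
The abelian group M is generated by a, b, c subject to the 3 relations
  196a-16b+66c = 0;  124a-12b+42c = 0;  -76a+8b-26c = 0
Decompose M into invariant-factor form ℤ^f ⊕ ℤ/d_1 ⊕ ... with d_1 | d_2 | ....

rank_ℚ(R)=3; free=3−3=0
SNF(R) diag = [2, 4, 8] → torsion [2, 4, 8]

Answer: M ≅ ℤ/2 ⊕ ℤ/4 ⊕ ℤ/8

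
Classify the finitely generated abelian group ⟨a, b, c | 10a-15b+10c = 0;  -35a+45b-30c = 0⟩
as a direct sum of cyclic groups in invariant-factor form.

Answer: M ≅ ℤ^1 ⊕ ℤ/5 ⊕ ℤ/5

Derivation:
rank_ℚ(R)=2; free=3−2=1
SNF(R) diag = [5, 5] → torsion [5, 5]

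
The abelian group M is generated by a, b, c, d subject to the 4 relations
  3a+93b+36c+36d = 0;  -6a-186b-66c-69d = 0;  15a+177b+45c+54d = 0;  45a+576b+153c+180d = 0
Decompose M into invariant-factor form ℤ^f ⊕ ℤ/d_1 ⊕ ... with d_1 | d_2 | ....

rank_ℚ(R)=4; free=4−4=0
SNF(R) diag = [3, 3, 9, 9] → torsion [3, 3, 9, 9]

Answer: M ≅ ℤ/3 ⊕ ℤ/3 ⊕ ℤ/9 ⊕ ℤ/9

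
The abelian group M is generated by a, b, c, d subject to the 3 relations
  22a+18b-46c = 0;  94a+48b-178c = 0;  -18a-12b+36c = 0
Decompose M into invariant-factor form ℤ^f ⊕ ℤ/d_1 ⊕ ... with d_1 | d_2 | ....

rank_ℚ(R)=3; free=4−3=1
SNF(R) diag = [2, 6, 6] → torsion [2, 6, 6]

Answer: M ≅ ℤ^1 ⊕ ℤ/2 ⊕ ℤ/6 ⊕ ℤ/6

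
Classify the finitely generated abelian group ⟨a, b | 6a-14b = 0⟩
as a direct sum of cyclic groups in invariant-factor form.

Answer: M ≅ ℤ^1 ⊕ ℤ/2

Derivation:
rank_ℚ(R)=1; free=2−1=1
SNF(R) diag = [2] → torsion [2]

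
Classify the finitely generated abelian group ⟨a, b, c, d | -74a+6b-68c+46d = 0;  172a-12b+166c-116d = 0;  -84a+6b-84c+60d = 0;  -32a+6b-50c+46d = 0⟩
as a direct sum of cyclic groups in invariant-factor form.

Answer: M ≅ ℤ/2 ⊕ ℤ/6 ⊕ ℤ/6 ⊕ ℤ/18

Derivation:
rank_ℚ(R)=4; free=4−4=0
SNF(R) diag = [2, 6, 6, 18] → torsion [2, 6, 6, 18]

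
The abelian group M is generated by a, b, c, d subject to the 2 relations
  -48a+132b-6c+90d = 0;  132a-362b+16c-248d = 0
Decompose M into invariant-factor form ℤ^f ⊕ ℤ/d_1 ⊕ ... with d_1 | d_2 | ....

rank_ℚ(R)=2; free=4−2=2
SNF(R) diag = [2, 6] → torsion [2, 6]

Answer: M ≅ ℤ^2 ⊕ ℤ/2 ⊕ ℤ/6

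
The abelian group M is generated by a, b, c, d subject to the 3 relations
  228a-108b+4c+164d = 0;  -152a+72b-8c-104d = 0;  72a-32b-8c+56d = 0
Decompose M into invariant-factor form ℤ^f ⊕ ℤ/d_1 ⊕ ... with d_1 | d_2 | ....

Answer: M ≅ ℤ^1 ⊕ ℤ/4 ⊕ ℤ/8 ⊕ ℤ/16

Derivation:
rank_ℚ(R)=3; free=4−3=1
SNF(R) diag = [4, 8, 16] → torsion [4, 8, 16]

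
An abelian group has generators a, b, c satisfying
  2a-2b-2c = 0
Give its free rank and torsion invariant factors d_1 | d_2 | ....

rank_ℚ(R)=1; free=3−1=2
SNF(R) diag = [2] → torsion [2]

Answer: M ≅ ℤ^2 ⊕ ℤ/2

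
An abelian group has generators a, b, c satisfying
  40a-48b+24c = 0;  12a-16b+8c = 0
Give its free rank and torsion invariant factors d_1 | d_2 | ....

Answer: M ≅ ℤ^1 ⊕ ℤ/4 ⊕ ℤ/8

Derivation:
rank_ℚ(R)=2; free=3−2=1
SNF(R) diag = [4, 8] → torsion [4, 8]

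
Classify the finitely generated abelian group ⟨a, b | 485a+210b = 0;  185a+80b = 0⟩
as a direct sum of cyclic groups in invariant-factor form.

rank_ℚ(R)=2; free=2−2=0
SNF(R) diag = [5, 10] → torsion [5, 10]

Answer: M ≅ ℤ/5 ⊕ ℤ/10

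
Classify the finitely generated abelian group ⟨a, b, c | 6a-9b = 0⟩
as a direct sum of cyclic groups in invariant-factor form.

Answer: M ≅ ℤ^2 ⊕ ℤ/3

Derivation:
rank_ℚ(R)=1; free=3−1=2
SNF(R) diag = [3] → torsion [3]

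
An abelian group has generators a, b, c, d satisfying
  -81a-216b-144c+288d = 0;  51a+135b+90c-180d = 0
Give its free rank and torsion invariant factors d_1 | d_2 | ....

Answer: M ≅ ℤ^2 ⊕ ℤ/3 ⊕ ℤ/9

Derivation:
rank_ℚ(R)=2; free=4−2=2
SNF(R) diag = [3, 9] → torsion [3, 9]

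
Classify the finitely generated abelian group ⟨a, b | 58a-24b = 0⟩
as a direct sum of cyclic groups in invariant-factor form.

rank_ℚ(R)=1; free=2−1=1
SNF(R) diag = [2] → torsion [2]

Answer: M ≅ ℤ^1 ⊕ ℤ/2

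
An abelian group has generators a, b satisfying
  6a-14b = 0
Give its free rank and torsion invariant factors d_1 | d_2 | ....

Answer: M ≅ ℤ^1 ⊕ ℤ/2

Derivation:
rank_ℚ(R)=1; free=2−1=1
SNF(R) diag = [2] → torsion [2]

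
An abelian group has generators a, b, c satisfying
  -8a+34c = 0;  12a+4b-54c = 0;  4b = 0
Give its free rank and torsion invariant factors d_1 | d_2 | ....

rank_ℚ(R)=3; free=3−3=0
SNF(R) diag = [2, 4, 12] → torsion [2, 4, 12]

Answer: M ≅ ℤ/2 ⊕ ℤ/4 ⊕ ℤ/12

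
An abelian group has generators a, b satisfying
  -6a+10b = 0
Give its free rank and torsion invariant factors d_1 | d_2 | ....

Answer: M ≅ ℤ^1 ⊕ ℤ/2

Derivation:
rank_ℚ(R)=1; free=2−1=1
SNF(R) diag = [2] → torsion [2]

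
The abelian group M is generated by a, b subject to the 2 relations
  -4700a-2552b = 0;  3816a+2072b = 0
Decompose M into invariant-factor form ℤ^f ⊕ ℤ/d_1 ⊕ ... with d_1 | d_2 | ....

Answer: M ≅ ℤ/4 ⊕ ℤ/8

Derivation:
rank_ℚ(R)=2; free=2−2=0
SNF(R) diag = [4, 8] → torsion [4, 8]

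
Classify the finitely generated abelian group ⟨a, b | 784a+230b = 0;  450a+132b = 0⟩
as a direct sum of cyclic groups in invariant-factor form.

rank_ℚ(R)=2; free=2−2=0
SNF(R) diag = [2, 6] → torsion [2, 6]

Answer: M ≅ ℤ/2 ⊕ ℤ/6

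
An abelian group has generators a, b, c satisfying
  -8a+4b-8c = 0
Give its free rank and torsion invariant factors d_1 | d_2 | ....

Answer: M ≅ ℤ^2 ⊕ ℤ/4

Derivation:
rank_ℚ(R)=1; free=3−1=2
SNF(R) diag = [4] → torsion [4]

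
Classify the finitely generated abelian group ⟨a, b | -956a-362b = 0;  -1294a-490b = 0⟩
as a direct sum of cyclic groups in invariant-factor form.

Answer: M ≅ ℤ/2 ⊕ ℤ/6

Derivation:
rank_ℚ(R)=2; free=2−2=0
SNF(R) diag = [2, 6] → torsion [2, 6]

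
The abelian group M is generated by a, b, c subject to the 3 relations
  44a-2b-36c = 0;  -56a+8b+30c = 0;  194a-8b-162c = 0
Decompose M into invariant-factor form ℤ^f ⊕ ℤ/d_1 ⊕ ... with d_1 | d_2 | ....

Answer: M ≅ ℤ/2 ⊕ ℤ/6 ⊕ ℤ/18

Derivation:
rank_ℚ(R)=3; free=3−3=0
SNF(R) diag = [2, 6, 18] → torsion [2, 6, 18]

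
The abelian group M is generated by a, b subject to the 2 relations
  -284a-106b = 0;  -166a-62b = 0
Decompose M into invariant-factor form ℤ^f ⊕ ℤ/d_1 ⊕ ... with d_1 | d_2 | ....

Answer: M ≅ ℤ/2 ⊕ ℤ/6

Derivation:
rank_ℚ(R)=2; free=2−2=0
SNF(R) diag = [2, 6] → torsion [2, 6]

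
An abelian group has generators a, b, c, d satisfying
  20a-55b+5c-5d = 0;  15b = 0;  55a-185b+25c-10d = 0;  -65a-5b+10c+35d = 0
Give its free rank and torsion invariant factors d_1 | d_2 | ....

Answer: M ≅ ℤ/5 ⊕ ℤ/15 ⊕ ℤ/15 ⊕ ℤ/30

Derivation:
rank_ℚ(R)=4; free=4−4=0
SNF(R) diag = [5, 15, 15, 30] → torsion [5, 15, 15, 30]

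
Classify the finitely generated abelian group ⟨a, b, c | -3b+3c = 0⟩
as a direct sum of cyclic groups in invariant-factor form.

Answer: M ≅ ℤ^2 ⊕ ℤ/3

Derivation:
rank_ℚ(R)=1; free=3−1=2
SNF(R) diag = [3] → torsion [3]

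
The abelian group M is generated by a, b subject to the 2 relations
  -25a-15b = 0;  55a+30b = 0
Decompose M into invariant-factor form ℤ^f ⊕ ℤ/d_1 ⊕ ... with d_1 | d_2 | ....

rank_ℚ(R)=2; free=2−2=0
SNF(R) diag = [5, 15] → torsion [5, 15]

Answer: M ≅ ℤ/5 ⊕ ℤ/15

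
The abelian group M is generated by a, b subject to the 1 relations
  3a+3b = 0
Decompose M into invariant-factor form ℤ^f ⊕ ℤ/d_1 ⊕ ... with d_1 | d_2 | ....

rank_ℚ(R)=1; free=2−1=1
SNF(R) diag = [3] → torsion [3]

Answer: M ≅ ℤ^1 ⊕ ℤ/3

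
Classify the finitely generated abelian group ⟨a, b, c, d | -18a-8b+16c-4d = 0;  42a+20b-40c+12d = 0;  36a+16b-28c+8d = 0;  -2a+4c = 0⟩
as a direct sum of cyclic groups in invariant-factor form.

Answer: M ≅ ℤ/2 ⊕ ℤ/4 ⊕ ℤ/4 ⊕ ℤ/4

Derivation:
rank_ℚ(R)=4; free=4−4=0
SNF(R) diag = [2, 4, 4, 4] → torsion [2, 4, 4, 4]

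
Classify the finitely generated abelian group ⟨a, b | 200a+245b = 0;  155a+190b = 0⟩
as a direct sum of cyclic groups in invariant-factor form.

rank_ℚ(R)=2; free=2−2=0
SNF(R) diag = [5, 5] → torsion [5, 5]

Answer: M ≅ ℤ/5 ⊕ ℤ/5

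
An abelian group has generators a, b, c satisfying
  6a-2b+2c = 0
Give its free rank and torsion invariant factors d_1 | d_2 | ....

Answer: M ≅ ℤ^2 ⊕ ℤ/2

Derivation:
rank_ℚ(R)=1; free=3−1=2
SNF(R) diag = [2] → torsion [2]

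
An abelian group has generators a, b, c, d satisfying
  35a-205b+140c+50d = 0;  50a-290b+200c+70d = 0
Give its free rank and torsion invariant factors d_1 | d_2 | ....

rank_ℚ(R)=2; free=4−2=2
SNF(R) diag = [5, 10] → torsion [5, 10]

Answer: M ≅ ℤ^2 ⊕ ℤ/5 ⊕ ℤ/10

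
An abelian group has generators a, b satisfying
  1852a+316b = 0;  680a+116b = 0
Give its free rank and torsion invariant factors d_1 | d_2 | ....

Answer: M ≅ ℤ/4 ⊕ ℤ/12

Derivation:
rank_ℚ(R)=2; free=2−2=0
SNF(R) diag = [4, 12] → torsion [4, 12]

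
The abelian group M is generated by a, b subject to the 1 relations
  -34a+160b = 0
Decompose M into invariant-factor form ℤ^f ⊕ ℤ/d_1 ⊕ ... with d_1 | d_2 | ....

rank_ℚ(R)=1; free=2−1=1
SNF(R) diag = [2] → torsion [2]

Answer: M ≅ ℤ^1 ⊕ ℤ/2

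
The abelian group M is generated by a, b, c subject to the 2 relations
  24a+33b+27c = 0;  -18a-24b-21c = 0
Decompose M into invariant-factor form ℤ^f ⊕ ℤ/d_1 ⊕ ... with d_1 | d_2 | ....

rank_ℚ(R)=2; free=3−2=1
SNF(R) diag = [3, 3] → torsion [3, 3]

Answer: M ≅ ℤ^1 ⊕ ℤ/3 ⊕ ℤ/3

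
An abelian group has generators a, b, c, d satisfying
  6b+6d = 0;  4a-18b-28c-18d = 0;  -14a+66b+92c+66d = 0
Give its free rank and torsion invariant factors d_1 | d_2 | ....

rank_ℚ(R)=3; free=4−3=1
SNF(R) diag = [2, 6, 12] → torsion [2, 6, 12]

Answer: M ≅ ℤ^1 ⊕ ℤ/2 ⊕ ℤ/6 ⊕ ℤ/12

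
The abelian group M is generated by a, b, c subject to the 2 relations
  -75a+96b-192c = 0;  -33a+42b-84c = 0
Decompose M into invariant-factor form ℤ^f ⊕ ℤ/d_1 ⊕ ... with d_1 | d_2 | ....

Answer: M ≅ ℤ^1 ⊕ ℤ/3 ⊕ ℤ/6

Derivation:
rank_ℚ(R)=2; free=3−2=1
SNF(R) diag = [3, 6] → torsion [3, 6]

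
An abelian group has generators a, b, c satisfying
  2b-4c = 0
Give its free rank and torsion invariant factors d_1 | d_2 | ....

rank_ℚ(R)=1; free=3−1=2
SNF(R) diag = [2] → torsion [2]

Answer: M ≅ ℤ^2 ⊕ ℤ/2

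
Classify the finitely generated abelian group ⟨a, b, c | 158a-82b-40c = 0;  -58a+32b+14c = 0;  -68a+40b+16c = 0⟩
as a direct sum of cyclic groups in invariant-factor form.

rank_ℚ(R)=3; free=3−3=0
SNF(R) diag = [2, 6, 12] → torsion [2, 6, 12]

Answer: M ≅ ℤ/2 ⊕ ℤ/6 ⊕ ℤ/12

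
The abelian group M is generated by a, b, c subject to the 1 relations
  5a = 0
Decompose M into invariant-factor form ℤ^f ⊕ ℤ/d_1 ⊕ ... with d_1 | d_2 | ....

rank_ℚ(R)=1; free=3−1=2
SNF(R) diag = [5] → torsion [5]

Answer: M ≅ ℤ^2 ⊕ ℤ/5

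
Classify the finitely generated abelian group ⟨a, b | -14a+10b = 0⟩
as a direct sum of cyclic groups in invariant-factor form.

Answer: M ≅ ℤ^1 ⊕ ℤ/2

Derivation:
rank_ℚ(R)=1; free=2−1=1
SNF(R) diag = [2] → torsion [2]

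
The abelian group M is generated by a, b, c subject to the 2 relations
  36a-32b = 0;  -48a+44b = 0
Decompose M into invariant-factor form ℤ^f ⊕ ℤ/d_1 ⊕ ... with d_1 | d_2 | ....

Answer: M ≅ ℤ^1 ⊕ ℤ/4 ⊕ ℤ/12

Derivation:
rank_ℚ(R)=2; free=3−2=1
SNF(R) diag = [4, 12] → torsion [4, 12]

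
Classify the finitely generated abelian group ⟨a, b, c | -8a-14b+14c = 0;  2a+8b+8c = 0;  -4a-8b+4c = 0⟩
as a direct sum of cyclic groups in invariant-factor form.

rank_ℚ(R)=3; free=3−3=0
SNF(R) diag = [2, 2, 4] → torsion [2, 2, 4]

Answer: M ≅ ℤ/2 ⊕ ℤ/2 ⊕ ℤ/4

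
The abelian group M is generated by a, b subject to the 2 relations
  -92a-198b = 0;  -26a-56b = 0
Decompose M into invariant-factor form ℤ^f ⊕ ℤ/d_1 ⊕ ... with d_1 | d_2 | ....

rank_ℚ(R)=2; free=2−2=0
SNF(R) diag = [2, 2] → torsion [2, 2]

Answer: M ≅ ℤ/2 ⊕ ℤ/2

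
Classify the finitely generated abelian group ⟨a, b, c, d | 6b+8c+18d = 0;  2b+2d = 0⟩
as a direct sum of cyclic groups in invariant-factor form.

rank_ℚ(R)=2; free=4−2=2
SNF(R) diag = [2, 4] → torsion [2, 4]

Answer: M ≅ ℤ^2 ⊕ ℤ/2 ⊕ ℤ/4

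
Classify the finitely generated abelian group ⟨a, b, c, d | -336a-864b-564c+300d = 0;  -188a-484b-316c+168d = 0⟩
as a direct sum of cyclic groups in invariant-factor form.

Answer: M ≅ ℤ^2 ⊕ ℤ/4 ⊕ ℤ/12

Derivation:
rank_ℚ(R)=2; free=4−2=2
SNF(R) diag = [4, 12] → torsion [4, 12]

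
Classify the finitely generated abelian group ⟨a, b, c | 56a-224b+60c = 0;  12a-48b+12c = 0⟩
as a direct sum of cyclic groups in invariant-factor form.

rank_ℚ(R)=2; free=3−2=1
SNF(R) diag = [4, 12] → torsion [4, 12]

Answer: M ≅ ℤ^1 ⊕ ℤ/4 ⊕ ℤ/12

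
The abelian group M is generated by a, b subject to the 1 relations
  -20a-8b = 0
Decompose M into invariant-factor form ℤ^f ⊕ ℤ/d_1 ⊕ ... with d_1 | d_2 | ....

rank_ℚ(R)=1; free=2−1=1
SNF(R) diag = [4] → torsion [4]

Answer: M ≅ ℤ^1 ⊕ ℤ/4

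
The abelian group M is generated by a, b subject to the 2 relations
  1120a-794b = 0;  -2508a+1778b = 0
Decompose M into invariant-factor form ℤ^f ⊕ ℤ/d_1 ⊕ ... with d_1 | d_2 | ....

Answer: M ≅ ℤ/2 ⊕ ℤ/4

Derivation:
rank_ℚ(R)=2; free=2−2=0
SNF(R) diag = [2, 4] → torsion [2, 4]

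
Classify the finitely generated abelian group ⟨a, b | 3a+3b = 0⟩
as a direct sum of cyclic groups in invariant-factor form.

Answer: M ≅ ℤ^1 ⊕ ℤ/3

Derivation:
rank_ℚ(R)=1; free=2−1=1
SNF(R) diag = [3] → torsion [3]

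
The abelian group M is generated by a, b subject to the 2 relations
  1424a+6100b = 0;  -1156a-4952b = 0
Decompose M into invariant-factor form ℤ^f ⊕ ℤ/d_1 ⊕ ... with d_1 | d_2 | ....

rank_ℚ(R)=2; free=2−2=0
SNF(R) diag = [4, 12] → torsion [4, 12]

Answer: M ≅ ℤ/4 ⊕ ℤ/12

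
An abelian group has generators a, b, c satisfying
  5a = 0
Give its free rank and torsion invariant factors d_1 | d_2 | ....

rank_ℚ(R)=1; free=3−1=2
SNF(R) diag = [5] → torsion [5]

Answer: M ≅ ℤ^2 ⊕ ℤ/5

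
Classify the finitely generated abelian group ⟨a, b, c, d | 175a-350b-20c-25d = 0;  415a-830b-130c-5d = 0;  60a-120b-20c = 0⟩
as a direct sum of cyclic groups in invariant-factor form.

rank_ℚ(R)=3; free=4−3=1
SNF(R) diag = [5, 10, 20] → torsion [5, 10, 20]

Answer: M ≅ ℤ^1 ⊕ ℤ/5 ⊕ ℤ/10 ⊕ ℤ/20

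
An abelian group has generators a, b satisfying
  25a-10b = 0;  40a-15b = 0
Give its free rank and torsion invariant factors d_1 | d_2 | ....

rank_ℚ(R)=2; free=2−2=0
SNF(R) diag = [5, 5] → torsion [5, 5]

Answer: M ≅ ℤ/5 ⊕ ℤ/5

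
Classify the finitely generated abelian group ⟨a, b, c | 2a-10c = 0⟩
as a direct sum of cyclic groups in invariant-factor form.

rank_ℚ(R)=1; free=3−1=2
SNF(R) diag = [2] → torsion [2]

Answer: M ≅ ℤ^2 ⊕ ℤ/2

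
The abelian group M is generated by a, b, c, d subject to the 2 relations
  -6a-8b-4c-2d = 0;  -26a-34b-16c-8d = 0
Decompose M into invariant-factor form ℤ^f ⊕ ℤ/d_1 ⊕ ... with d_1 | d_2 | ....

Answer: M ≅ ℤ^2 ⊕ ℤ/2 ⊕ ℤ/2

Derivation:
rank_ℚ(R)=2; free=4−2=2
SNF(R) diag = [2, 2] → torsion [2, 2]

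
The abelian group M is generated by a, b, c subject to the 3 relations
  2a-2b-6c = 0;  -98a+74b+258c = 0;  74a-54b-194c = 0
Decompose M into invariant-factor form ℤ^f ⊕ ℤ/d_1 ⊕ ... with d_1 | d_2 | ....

Answer: M ≅ ℤ/2 ⊕ ℤ/4 ⊕ ℤ/12

Derivation:
rank_ℚ(R)=3; free=3−3=0
SNF(R) diag = [2, 4, 12] → torsion [2, 4, 12]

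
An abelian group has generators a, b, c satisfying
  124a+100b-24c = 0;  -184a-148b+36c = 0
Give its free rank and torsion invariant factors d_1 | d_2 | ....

rank_ℚ(R)=2; free=3−2=1
SNF(R) diag = [4, 12] → torsion [4, 12]

Answer: M ≅ ℤ^1 ⊕ ℤ/4 ⊕ ℤ/12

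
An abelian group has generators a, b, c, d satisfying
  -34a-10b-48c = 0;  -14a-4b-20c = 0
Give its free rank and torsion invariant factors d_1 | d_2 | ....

Answer: M ≅ ℤ^2 ⊕ ℤ/2 ⊕ ℤ/2

Derivation:
rank_ℚ(R)=2; free=4−2=2
SNF(R) diag = [2, 2] → torsion [2, 2]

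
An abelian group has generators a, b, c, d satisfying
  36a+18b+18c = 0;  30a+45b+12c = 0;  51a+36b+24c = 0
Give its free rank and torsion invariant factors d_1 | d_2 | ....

Answer: M ≅ ℤ^1 ⊕ ℤ/3 ⊕ ℤ/9 ⊕ ℤ/18

Derivation:
rank_ℚ(R)=3; free=4−3=1
SNF(R) diag = [3, 9, 18] → torsion [3, 9, 18]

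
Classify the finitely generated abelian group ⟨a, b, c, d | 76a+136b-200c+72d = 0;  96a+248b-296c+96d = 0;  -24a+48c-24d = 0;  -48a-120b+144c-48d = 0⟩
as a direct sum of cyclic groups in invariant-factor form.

rank_ℚ(R)=4; free=4−4=0
SNF(R) diag = [4, 8, 24, 72] → torsion [4, 8, 24, 72]

Answer: M ≅ ℤ/4 ⊕ ℤ/8 ⊕ ℤ/24 ⊕ ℤ/72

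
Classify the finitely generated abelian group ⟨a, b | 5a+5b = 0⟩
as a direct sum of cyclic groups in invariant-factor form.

rank_ℚ(R)=1; free=2−1=1
SNF(R) diag = [5] → torsion [5]

Answer: M ≅ ℤ^1 ⊕ ℤ/5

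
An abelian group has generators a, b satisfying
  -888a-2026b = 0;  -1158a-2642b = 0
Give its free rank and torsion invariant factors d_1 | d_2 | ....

rank_ℚ(R)=2; free=2−2=0
SNF(R) diag = [2, 6] → torsion [2, 6]

Answer: M ≅ ℤ/2 ⊕ ℤ/6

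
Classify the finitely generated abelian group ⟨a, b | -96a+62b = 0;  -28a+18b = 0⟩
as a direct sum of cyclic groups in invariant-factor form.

rank_ℚ(R)=2; free=2−2=0
SNF(R) diag = [2, 4] → torsion [2, 4]

Answer: M ≅ ℤ/2 ⊕ ℤ/4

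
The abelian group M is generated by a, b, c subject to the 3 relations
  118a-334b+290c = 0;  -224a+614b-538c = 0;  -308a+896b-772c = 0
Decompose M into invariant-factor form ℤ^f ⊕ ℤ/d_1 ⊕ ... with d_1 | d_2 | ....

rank_ℚ(R)=3; free=3−3=0
SNF(R) diag = [2, 6, 12] → torsion [2, 6, 12]

Answer: M ≅ ℤ/2 ⊕ ℤ/6 ⊕ ℤ/12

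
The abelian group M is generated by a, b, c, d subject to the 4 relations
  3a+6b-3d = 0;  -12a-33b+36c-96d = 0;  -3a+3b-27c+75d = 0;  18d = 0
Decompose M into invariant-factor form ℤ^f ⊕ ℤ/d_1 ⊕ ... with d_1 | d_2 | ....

rank_ℚ(R)=4; free=4−4=0
SNF(R) diag = [3, 9, 9, 18] → torsion [3, 9, 9, 18]

Answer: M ≅ ℤ/3 ⊕ ℤ/9 ⊕ ℤ/9 ⊕ ℤ/18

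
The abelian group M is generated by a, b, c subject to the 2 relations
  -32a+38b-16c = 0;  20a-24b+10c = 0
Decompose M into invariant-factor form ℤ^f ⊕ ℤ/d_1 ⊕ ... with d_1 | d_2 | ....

Answer: M ≅ ℤ^1 ⊕ ℤ/2 ⊕ ℤ/2

Derivation:
rank_ℚ(R)=2; free=3−2=1
SNF(R) diag = [2, 2] → torsion [2, 2]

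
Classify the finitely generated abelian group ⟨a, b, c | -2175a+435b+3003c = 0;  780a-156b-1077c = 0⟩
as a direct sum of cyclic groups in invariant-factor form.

rank_ℚ(R)=2; free=3−2=1
SNF(R) diag = [3, 9] → torsion [3, 9]

Answer: M ≅ ℤ^1 ⊕ ℤ/3 ⊕ ℤ/9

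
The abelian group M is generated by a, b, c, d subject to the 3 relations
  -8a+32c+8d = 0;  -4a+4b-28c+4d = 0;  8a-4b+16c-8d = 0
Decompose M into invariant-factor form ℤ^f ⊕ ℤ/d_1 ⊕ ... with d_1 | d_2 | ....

Answer: M ≅ ℤ^1 ⊕ ℤ/4 ⊕ ℤ/4 ⊕ ℤ/8

Derivation:
rank_ℚ(R)=3; free=4−3=1
SNF(R) diag = [4, 4, 8] → torsion [4, 4, 8]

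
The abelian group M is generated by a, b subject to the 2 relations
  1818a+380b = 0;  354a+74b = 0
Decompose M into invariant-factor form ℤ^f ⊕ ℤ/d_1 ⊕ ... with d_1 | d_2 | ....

rank_ℚ(R)=2; free=2−2=0
SNF(R) diag = [2, 6] → torsion [2, 6]

Answer: M ≅ ℤ/2 ⊕ ℤ/6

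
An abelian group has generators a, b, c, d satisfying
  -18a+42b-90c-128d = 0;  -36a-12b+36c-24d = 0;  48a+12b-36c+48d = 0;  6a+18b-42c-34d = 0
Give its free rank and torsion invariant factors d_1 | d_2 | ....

Answer: M ≅ ℤ/2 ⊕ ℤ/6 ⊕ ℤ/12 ⊕ ℤ/24

Derivation:
rank_ℚ(R)=4; free=4−4=0
SNF(R) diag = [2, 6, 12, 24] → torsion [2, 6, 12, 24]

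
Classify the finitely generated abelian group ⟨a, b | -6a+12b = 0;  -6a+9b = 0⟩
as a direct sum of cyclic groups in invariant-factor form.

Answer: M ≅ ℤ/3 ⊕ ℤ/6

Derivation:
rank_ℚ(R)=2; free=2−2=0
SNF(R) diag = [3, 6] → torsion [3, 6]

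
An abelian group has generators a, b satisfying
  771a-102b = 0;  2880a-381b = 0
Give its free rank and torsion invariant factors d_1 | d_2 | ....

rank_ℚ(R)=2; free=2−2=0
SNF(R) diag = [3, 3] → torsion [3, 3]

Answer: M ≅ ℤ/3 ⊕ ℤ/3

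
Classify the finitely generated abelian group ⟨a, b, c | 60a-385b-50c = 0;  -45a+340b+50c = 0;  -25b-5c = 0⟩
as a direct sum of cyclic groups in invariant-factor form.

rank_ℚ(R)=3; free=3−3=0
SNF(R) diag = [5, 15, 45] → torsion [5, 15, 45]

Answer: M ≅ ℤ/5 ⊕ ℤ/15 ⊕ ℤ/45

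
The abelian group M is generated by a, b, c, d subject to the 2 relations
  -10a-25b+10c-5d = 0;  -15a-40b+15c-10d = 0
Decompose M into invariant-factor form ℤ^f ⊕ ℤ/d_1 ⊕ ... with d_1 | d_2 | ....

Answer: M ≅ ℤ^2 ⊕ ℤ/5 ⊕ ℤ/5

Derivation:
rank_ℚ(R)=2; free=4−2=2
SNF(R) diag = [5, 5] → torsion [5, 5]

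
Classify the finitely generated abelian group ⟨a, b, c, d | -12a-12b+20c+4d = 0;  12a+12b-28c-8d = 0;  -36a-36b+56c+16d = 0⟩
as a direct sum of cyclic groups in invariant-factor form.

Answer: M ≅ ℤ^1 ⊕ ℤ/4 ⊕ ℤ/12 ⊕ ℤ/12

Derivation:
rank_ℚ(R)=3; free=4−3=1
SNF(R) diag = [4, 12, 12] → torsion [4, 12, 12]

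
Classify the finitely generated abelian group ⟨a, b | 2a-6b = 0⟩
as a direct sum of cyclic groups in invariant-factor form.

Answer: M ≅ ℤ^1 ⊕ ℤ/2

Derivation:
rank_ℚ(R)=1; free=2−1=1
SNF(R) diag = [2] → torsion [2]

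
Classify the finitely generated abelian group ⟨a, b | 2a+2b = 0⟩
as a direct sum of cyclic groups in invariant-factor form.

Answer: M ≅ ℤ^1 ⊕ ℤ/2

Derivation:
rank_ℚ(R)=1; free=2−1=1
SNF(R) diag = [2] → torsion [2]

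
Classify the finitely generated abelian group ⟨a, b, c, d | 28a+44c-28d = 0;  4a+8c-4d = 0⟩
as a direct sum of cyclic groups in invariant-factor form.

Answer: M ≅ ℤ^2 ⊕ ℤ/4 ⊕ ℤ/12

Derivation:
rank_ℚ(R)=2; free=4−2=2
SNF(R) diag = [4, 12] → torsion [4, 12]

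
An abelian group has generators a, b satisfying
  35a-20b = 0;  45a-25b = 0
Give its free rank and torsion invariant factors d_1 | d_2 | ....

rank_ℚ(R)=2; free=2−2=0
SNF(R) diag = [5, 5] → torsion [5, 5]

Answer: M ≅ ℤ/5 ⊕ ℤ/5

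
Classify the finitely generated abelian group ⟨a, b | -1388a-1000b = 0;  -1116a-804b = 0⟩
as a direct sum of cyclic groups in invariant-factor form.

rank_ℚ(R)=2; free=2−2=0
SNF(R) diag = [4, 12] → torsion [4, 12]

Answer: M ≅ ℤ/4 ⊕ ℤ/12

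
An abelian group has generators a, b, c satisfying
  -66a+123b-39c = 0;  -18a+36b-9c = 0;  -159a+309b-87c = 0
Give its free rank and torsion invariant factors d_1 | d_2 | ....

Answer: M ≅ ℤ/3 ⊕ ℤ/9 ⊕ ℤ/9

Derivation:
rank_ℚ(R)=3; free=3−3=0
SNF(R) diag = [3, 9, 9] → torsion [3, 9, 9]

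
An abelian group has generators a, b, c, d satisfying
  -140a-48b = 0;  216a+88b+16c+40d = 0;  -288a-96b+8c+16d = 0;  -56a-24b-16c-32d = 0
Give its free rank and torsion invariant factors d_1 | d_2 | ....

rank_ℚ(R)=4; free=4−4=0
SNF(R) diag = [4, 8, 8, 24] → torsion [4, 8, 8, 24]

Answer: M ≅ ℤ/4 ⊕ ℤ/8 ⊕ ℤ/8 ⊕ ℤ/24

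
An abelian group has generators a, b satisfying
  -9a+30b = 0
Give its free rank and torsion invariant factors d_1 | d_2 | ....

Answer: M ≅ ℤ^1 ⊕ ℤ/3

Derivation:
rank_ℚ(R)=1; free=2−1=1
SNF(R) diag = [3] → torsion [3]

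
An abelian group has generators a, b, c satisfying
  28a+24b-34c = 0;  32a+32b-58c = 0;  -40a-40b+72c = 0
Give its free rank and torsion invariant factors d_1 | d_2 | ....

Answer: M ≅ ℤ/2 ⊕ ℤ/4 ⊕ ℤ/8

Derivation:
rank_ℚ(R)=3; free=3−3=0
SNF(R) diag = [2, 4, 8] → torsion [2, 4, 8]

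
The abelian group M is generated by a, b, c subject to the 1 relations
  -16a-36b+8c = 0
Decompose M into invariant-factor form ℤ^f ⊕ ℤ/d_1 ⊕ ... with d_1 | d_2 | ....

Answer: M ≅ ℤ^2 ⊕ ℤ/4

Derivation:
rank_ℚ(R)=1; free=3−1=2
SNF(R) diag = [4] → torsion [4]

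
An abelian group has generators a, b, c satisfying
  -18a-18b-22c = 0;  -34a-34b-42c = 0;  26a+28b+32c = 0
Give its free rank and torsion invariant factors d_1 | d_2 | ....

rank_ℚ(R)=3; free=3−3=0
SNF(R) diag = [2, 2, 4] → torsion [2, 2, 4]

Answer: M ≅ ℤ/2 ⊕ ℤ/2 ⊕ ℤ/4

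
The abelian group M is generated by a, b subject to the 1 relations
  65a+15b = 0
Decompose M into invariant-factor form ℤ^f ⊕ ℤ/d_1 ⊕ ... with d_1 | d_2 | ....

rank_ℚ(R)=1; free=2−1=1
SNF(R) diag = [5] → torsion [5]

Answer: M ≅ ℤ^1 ⊕ ℤ/5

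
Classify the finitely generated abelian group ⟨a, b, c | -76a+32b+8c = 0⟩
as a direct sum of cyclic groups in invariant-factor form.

Answer: M ≅ ℤ^2 ⊕ ℤ/4

Derivation:
rank_ℚ(R)=1; free=3−1=2
SNF(R) diag = [4] → torsion [4]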